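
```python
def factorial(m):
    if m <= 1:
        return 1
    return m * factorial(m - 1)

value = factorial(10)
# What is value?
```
Call trace:
factorial(m=10)
  factorial(m=9)
    factorial(m=8)
      factorial(m=7)
        factorial(m=6)
          factorial(m=5)
            factorial(m=4)
              factorial(m=3)
                factorial(m=2)
                  factorial(m=1)
                  -> return 1
                -> return 2
              -> return 6
            -> return 24
          -> return 120
        -> return 720
      -> return 5040
    -> return 40320
  -> return 362880
-> return 3628800

Final answer: 3628800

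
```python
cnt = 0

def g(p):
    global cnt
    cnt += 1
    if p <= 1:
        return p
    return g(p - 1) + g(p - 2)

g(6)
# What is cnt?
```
Call trace (a repeated sub-call is expanded the first time; later identical calls just restate its return value):
g(p=6)
  g(p=5)
    g(p=4)
      g(p=3)
        g(p=2)
          g(p=1)
          -> return 1
          g(p=0)
          -> return 0
        -> return 1
        g(p=1)
        -> return 1
      -> return 2
      g(p=2) -> return 1  (same call as traced above)
    -> return 3
    g(p=3) -> return 2  (same call as traced above)
  -> return 5
  g(p=4) -> return 3  (same call as traced above)
-> return 8

cnt is incremented once per call, so count the calls in each subtree. Let C(p) = number of calls made by g(p).
C(0) = C(1) = 1 (base case, no recursion); C(p) = 1 + C(p - 1) + C(p - 2) otherwise.
C(2) = 1 + C(1) + C(0) = 1 + 1 + 1 = 3
C(3) = 1 + C(2) + C(1) = 1 + 3 + 1 = 5
C(4) = 1 + C(3) + C(2) = 1 + 5 + 3 = 9
C(5) = 1 + C(4) + C(3) = 1 + 9 + 5 = 15
C(6) = 1 + C(5) + C(4) = 1 + 15 + 9 = 25
cnt = C(6) = 25

Final answer: 25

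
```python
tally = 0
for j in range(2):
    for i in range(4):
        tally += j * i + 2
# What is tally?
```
Trace:
  tally=0
  tally=2, j=0, i=0
  tally=4, j=0, i=1
  tally=6, j=0, i=2
  tally=8, j=0, i=3
  tally=10, j=1, i=0
  tally=13, j=1, i=1
  tally=17, j=1, i=2
  tally=22, j=1, i=3

Final answer: 22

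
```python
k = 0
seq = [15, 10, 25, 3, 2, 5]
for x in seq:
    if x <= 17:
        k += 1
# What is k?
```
Trace:
  k=0
  k=1, x=15
  k=2, x=10
  k=2, x=25
  k=3, x=3
  k=4, x=2
  k=5, x=5

Final answer: 5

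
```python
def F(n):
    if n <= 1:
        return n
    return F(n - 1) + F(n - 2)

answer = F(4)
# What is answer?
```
Call trace (a repeated sub-call is expanded the first time; later identical calls just restate its return value):
F(n=4)
  F(n=3)
    F(n=2)
      F(n=1)
      -> return 1
      F(n=0)
      -> return 0
    -> return 1
    F(n=1)
    -> return 1
  -> return 2
  F(n=2) -> return 1  (same call as traced above)
-> return 3

Final answer: 3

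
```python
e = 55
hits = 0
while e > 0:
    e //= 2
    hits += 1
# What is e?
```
Trace:
  e=55
  e=55, hits=0
  e=27, hits=1
  e=13, hits=2
  e=6, hits=3
  e=3, hits=4
  e=1, hits=5
  e=0, hits=6

Final answer: 0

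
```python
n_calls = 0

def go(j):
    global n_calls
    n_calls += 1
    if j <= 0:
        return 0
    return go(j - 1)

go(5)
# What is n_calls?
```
Call trace:
go(j=5)
  go(j=4)
    go(j=3)
      go(j=2)
        go(j=1)
          go(j=0)
          -> return 0
        -> return 0
      -> return 0
    -> return 0
  -> return 0
-> return 0

n_calls is incremented once per call. go is entered once for each j = 5, 4, 3, 2, 1, 0 (the j <= 0 call returns without recursing), i.e. 5 + 1 calls.
n_calls = 6

Final answer: 6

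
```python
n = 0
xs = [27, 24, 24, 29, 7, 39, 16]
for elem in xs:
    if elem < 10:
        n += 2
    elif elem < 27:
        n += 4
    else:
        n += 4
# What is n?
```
Trace:
  n=0
  n=4, elem=27
  n=8, elem=24
  n=12, elem=24
  n=16, elem=29
  n=18, elem=7
  n=22, elem=39
  n=26, elem=16

Final answer: 26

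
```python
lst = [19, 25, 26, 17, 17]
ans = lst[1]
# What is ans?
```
Trace:
  lst=[19, 25, 26, 17, 17]
  lst=[19, 25, 26, 17, 17], ans=25

Final answer: 25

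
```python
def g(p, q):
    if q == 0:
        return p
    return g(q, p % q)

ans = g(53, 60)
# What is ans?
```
Call trace:
g(p=53, q=60)
  g(p=60, q=53)
    g(p=53, q=7)
      g(p=7, q=4)
        g(p=4, q=3)
          g(p=3, q=1)
            g(p=1, q=0)
            -> return 1
          -> return 1
        -> return 1
      -> return 1
    -> return 1
  -> return 1
-> return 1

Final answer: 1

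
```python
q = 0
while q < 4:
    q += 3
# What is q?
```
Trace:
  q=0
  q=3
  q=6

Final answer: 6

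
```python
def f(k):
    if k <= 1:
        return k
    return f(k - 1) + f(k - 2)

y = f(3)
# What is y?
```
Call trace:
f(k=3)
  f(k=2)
    f(k=1)
    -> return 1
    f(k=0)
    -> return 0
  -> return 1
  f(k=1)
  -> return 1
-> return 2

Final answer: 2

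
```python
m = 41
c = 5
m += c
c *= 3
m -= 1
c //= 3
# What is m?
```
Trace:
  m=41
  m=41, c=5
  m=46, c=5
  m=46, c=15
  m=45, c=15
  m=45, c=5

Final answer: 45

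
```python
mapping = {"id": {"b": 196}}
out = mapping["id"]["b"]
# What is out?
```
Trace:
  mapping={'id': {'b': 196}}
  mapping={'id': {'b': 196}}, out=196

Final answer: 196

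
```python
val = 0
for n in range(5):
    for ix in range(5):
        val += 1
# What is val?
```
Trace:
  val=0
  val=1, n=0, ix=0
  val=2, n=0, ix=1
  val=3, n=0, ix=2
  val=4, n=0, ix=3
  val=5, n=0, ix=4
  val=6, n=1, ix=0
  val=7, n=1, ix=1
  val=8, n=1, ix=2
  val=9, n=1, ix=3
  val=10, n=1, ix=4
  val=11, n=2, ix=0
  val=12, n=2, ix=1
  val=13, n=2, ix=2
  val=14, n=2, ix=3
  val=15, n=2, ix=4
  val=16, n=3, ix=0
  val=17, n=3, ix=1
  val=18, n=3, ix=2
  val=19, n=3, ix=3
  val=20, n=3, ix=4
  val=21, n=4, ix=0
  val=22, n=4, ix=1
  val=23, n=4, ix=2
  val=24, n=4, ix=3
  val=25, n=4, ix=4

Final answer: 25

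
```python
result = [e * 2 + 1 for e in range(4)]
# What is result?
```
Trace:
  e=0
  e=1
  e=2
  e=3
  result=[1, 3, 5, 7]

Final answer: [1, 3, 5, 7]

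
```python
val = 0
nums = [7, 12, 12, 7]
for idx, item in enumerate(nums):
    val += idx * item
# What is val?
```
Trace:
  val=0
  val=0, idx=0, item=7
  val=12, idx=1, item=12
  val=36, idx=2, item=12
  val=57, idx=3, item=7

Final answer: 57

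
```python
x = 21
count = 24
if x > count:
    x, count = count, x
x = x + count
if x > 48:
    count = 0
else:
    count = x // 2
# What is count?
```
Trace:
  x=21
  x=21, count=24
  x=21, count=24
  x=45, count=24
  x=45, count=22

Final answer: 22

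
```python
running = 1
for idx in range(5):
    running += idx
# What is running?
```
Trace:
  running=1
  running=1, idx=0
  running=2, idx=1
  running=4, idx=2
  running=7, idx=3
  running=11, idx=4

Final answer: 11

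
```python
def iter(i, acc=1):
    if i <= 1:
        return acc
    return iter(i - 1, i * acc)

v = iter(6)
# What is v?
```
Call trace:
iter(i=6, acc=1)
  iter(i=5, acc=6)
    iter(i=4, acc=30)
      iter(i=3, acc=120)
        iter(i=2, acc=360)
          iter(i=1, acc=720)
          -> return 720
        -> return 720
      -> return 720
    -> return 720
  -> return 720
-> return 720

Final answer: 720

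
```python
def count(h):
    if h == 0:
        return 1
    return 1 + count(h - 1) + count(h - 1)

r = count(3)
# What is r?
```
Call trace (a repeated sub-call is expanded the first time; later identical calls just restate its return value):
count(h=3)
  count(h=2)
    count(h=1)
      count(h=0)
      -> return 1
      count(h=0)
      -> return 1
    -> return 3
    count(h=1) -> return 3  (same call as traced above)
  -> return 7
  count(h=2) -> return 7  (same call as traced above)
-> return 15

Final answer: 15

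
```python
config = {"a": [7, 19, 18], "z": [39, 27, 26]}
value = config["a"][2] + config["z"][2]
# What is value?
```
Trace:
  config={'a': [7, 19, 18], 'z': [39, 27, 26]}
  config={'a': [7, 19, 18], 'z': [39, 27, 26]}, value=44

Final answer: 44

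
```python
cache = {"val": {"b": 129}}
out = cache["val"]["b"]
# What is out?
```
Trace:
  cache={'val': {'b': 129}}
  cache={'val': {'b': 129}}, out=129

Final answer: 129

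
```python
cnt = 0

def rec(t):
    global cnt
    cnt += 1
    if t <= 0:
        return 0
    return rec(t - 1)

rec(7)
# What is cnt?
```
Call trace:
rec(t=7)
  rec(t=6)
    rec(t=5)
      rec(t=4)
        rec(t=3)
          rec(t=2)
            rec(t=1)
              rec(t=0)
              -> return 0
            -> return 0
          -> return 0
        -> return 0
      -> return 0
    -> return 0
  -> return 0
-> return 0

cnt is incremented once per call. rec is entered once for each t = 7, 6, 5, 4, 3, 2, 1, 0 (the t <= 0 call returns without recursing), i.e. 7 + 1 calls.
cnt = 8

Final answer: 8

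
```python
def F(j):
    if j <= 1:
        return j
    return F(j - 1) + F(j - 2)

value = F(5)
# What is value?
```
Call trace (a repeated sub-call is expanded the first time; later identical calls just restate its return value):
F(j=5)
  F(j=4)
    F(j=3)
      F(j=2)
        F(j=1)
        -> return 1
        F(j=0)
        -> return 0
      -> return 1
      F(j=1)
      -> return 1
    -> return 2
    F(j=2) -> return 1  (same call as traced above)
  -> return 3
  F(j=3) -> return 2  (same call as traced above)
-> return 5

Final answer: 5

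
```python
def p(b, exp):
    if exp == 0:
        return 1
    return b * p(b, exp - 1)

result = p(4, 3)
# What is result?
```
Call trace:
p(b=4, exp=3)
  p(b=4, exp=2)
    p(b=4, exp=1)
      p(b=4, exp=0)
      -> return 1
    -> return 4
  -> return 16
-> return 64

Final answer: 64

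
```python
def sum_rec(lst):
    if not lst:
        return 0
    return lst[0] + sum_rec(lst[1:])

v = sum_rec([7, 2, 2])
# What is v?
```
Call trace:
sum_rec(lst=[7, 2, 2])
  sum_rec(lst=[2, 2])
    sum_rec(lst=[2])
      sum_rec(lst=[])
      -> return 0
    -> return 2
  -> return 4
-> return 11

Final answer: 11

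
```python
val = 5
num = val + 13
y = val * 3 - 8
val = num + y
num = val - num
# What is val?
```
Trace:
  val=5
  val=5, num=18
  val=5, num=18, y=7
  val=25, num=18, y=7
  val=25, num=7, y=7

Final answer: 25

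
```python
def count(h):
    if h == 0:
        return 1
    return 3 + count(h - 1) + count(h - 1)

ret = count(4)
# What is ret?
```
Call trace (a repeated sub-call is expanded the first time; later identical calls just restate its return value):
count(h=4)
  count(h=3)
    count(h=2)
      count(h=1)
        count(h=0)
        -> return 1
        count(h=0)
        -> return 1
      -> return 5
      count(h=1) -> return 5  (same call as traced above)
    -> return 13
    count(h=2) -> return 13  (same call as traced above)
  -> return 29
  count(h=3) -> return 29  (same call as traced above)
-> return 61

Final answer: 61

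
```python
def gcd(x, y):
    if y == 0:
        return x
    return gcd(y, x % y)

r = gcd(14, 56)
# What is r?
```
Call trace:
gcd(x=14, y=56)
  gcd(x=56, y=14)
    gcd(x=14, y=0)
    -> return 14
  -> return 14
-> return 14

Final answer: 14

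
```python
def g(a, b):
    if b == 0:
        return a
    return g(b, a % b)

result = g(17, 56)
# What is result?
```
Call trace:
g(a=17, b=56)
  g(a=56, b=17)
    g(a=17, b=5)
      g(a=5, b=2)
        g(a=2, b=1)
          g(a=1, b=0)
          -> return 1
        -> return 1
      -> return 1
    -> return 1
  -> return 1
-> return 1

Final answer: 1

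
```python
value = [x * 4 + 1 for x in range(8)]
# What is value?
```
Trace:
  x=0
  x=1
  x=2
  x=3
  x=4
  x=5
  x=6
  x=7
  value=[1, 5, 9, 13, 17, 21, 25, 29]

Final answer: [1, 5, 9, 13, 17, 21, 25, 29]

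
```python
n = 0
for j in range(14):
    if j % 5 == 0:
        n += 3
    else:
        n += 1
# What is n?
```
Trace:
  n=0
  n=3, j=0
  n=4, j=1
  n=5, j=2
  n=6, j=3
  n=7, j=4
  n=10, j=5
  n=11, j=6
  n=12, j=7
  n=13, j=8
  n=14, j=9
  n=17, j=10
  n=18, j=11
  n=19, j=12
  n=20, j=13

Final answer: 20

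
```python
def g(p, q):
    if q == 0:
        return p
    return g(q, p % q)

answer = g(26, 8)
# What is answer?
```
Call trace:
g(p=26, q=8)
  g(p=8, q=2)
    g(p=2, q=0)
    -> return 2
  -> return 2
-> return 2

Final answer: 2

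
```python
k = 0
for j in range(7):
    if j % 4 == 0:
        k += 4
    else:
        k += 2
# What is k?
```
Trace:
  k=0
  k=4, j=0
  k=6, j=1
  k=8, j=2
  k=10, j=3
  k=14, j=4
  k=16, j=5
  k=18, j=6

Final answer: 18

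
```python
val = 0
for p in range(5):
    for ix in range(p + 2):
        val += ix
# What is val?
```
Trace:
  val=0
  val=0, p=0, ix=0
  val=1, p=0, ix=1
  val=1, p=1, ix=0
  val=2, p=1, ix=1
  val=4, p=1, ix=2
  val=4, p=2, ix=0
  val=5, p=2, ix=1
  val=7, p=2, ix=2
  val=10, p=2, ix=3
  val=10, p=3, ix=0
  val=11, p=3, ix=1
  val=13, p=3, ix=2
  val=16, p=3, ix=3
  val=20, p=3, ix=4
  val=20, p=4, ix=0
  val=21, p=4, ix=1
  val=23, p=4, ix=2
  val=26, p=4, ix=3
  val=30, p=4, ix=4
  val=35, p=4, ix=5

Final answer: 35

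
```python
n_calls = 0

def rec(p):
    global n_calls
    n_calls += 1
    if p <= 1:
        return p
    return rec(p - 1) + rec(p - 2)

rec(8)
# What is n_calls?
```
Call trace (a repeated sub-call is expanded the first time; later identical calls just restate its return value):
rec(p=8)
  rec(p=7)
    rec(p=6)
      rec(p=5)
        rec(p=4)
          rec(p=3)
            rec(p=2)
              rec(p=1)
              -> return 1
              rec(p=0)
              -> return 0
            -> return 1
            rec(p=1)
            -> return 1
          -> return 2
          rec(p=2) -> return 1  (same call as traced above)
        -> return 3
        rec(p=3) -> return 2  (same call as traced above)
      -> return 5
      rec(p=4) -> return 3  (same call as traced above)
    -> return 8
    rec(p=5) -> return 5  (same call as traced above)
  -> return 13
  rec(p=6) -> return 8  (same call as traced above)
-> return 21

n_calls is incremented once per call, so count the calls in each subtree. Let C(p) = number of calls made by rec(p).
C(0) = C(1) = 1 (base case, no recursion); C(p) = 1 + C(p - 1) + C(p - 2) otherwise.
C(2) = 1 + C(1) + C(0) = 1 + 1 + 1 = 3
C(3) = 1 + C(2) + C(1) = 1 + 3 + 1 = 5
C(4) = 1 + C(3) + C(2) = 1 + 5 + 3 = 9
C(5) = 1 + C(4) + C(3) = 1 + 9 + 5 = 15
C(6) = 1 + C(5) + C(4) = 1 + 15 + 9 = 25
C(7) = 1 + C(6) + C(5) = 1 + 25 + 15 = 41
C(8) = 1 + C(7) + C(6) = 1 + 41 + 25 = 67
n_calls = C(8) = 67

Final answer: 67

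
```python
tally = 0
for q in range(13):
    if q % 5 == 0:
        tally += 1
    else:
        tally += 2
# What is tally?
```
Trace:
  tally=0
  tally=1, q=0
  tally=3, q=1
  tally=5, q=2
  tally=7, q=3
  tally=9, q=4
  tally=10, q=5
  tally=12, q=6
  tally=14, q=7
  tally=16, q=8
  tally=18, q=9
  tally=19, q=10
  tally=21, q=11
  tally=23, q=12

Final answer: 23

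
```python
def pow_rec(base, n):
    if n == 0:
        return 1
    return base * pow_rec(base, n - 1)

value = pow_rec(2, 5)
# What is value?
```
Call trace:
pow_rec(base=2, n=5)
  pow_rec(base=2, n=4)
    pow_rec(base=2, n=3)
      pow_rec(base=2, n=2)
        pow_rec(base=2, n=1)
          pow_rec(base=2, n=0)
          -> return 1
        -> return 2
      -> return 4
    -> return 8
  -> return 16
-> return 32

Final answer: 32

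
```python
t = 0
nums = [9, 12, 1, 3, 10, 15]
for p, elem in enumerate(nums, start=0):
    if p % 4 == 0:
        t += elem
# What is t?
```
Trace:
  t=0
  t=9, p=0, elem=9
  t=9, p=1, elem=12
  t=9, p=2, elem=1
  t=9, p=3, elem=3
  t=19, p=4, elem=10
  t=19, p=5, elem=15

Final answer: 19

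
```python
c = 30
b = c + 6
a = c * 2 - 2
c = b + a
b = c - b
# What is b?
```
Trace:
  c=30
  c=30, b=36
  c=30, b=36, a=58
  c=94, b=36, a=58
  c=94, b=58, a=58

Final answer: 58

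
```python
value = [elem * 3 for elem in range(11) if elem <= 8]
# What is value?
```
Trace:
  elem=0
  elem=1
  elem=2
  elem=3
  elem=4
  elem=5
  elem=6
  elem=7
  elem=8
  elem=9
  elem=10
  value=[0, 3, 6, 9, 12, 15, 18, 21, 24]

Final answer: [0, 3, 6, 9, 12, 15, 18, 21, 24]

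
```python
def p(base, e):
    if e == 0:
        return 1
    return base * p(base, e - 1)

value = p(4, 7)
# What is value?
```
Call trace:
p(base=4, e=7)
  p(base=4, e=6)
    p(base=4, e=5)
      p(base=4, e=4)
        p(base=4, e=3)
          p(base=4, e=2)
            p(base=4, e=1)
              p(base=4, e=0)
              -> return 1
            -> return 4
          -> return 16
        -> return 64
      -> return 256
    -> return 1024
  -> return 4096
-> return 16384

Final answer: 16384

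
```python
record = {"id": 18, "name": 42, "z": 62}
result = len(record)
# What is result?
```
Trace:
  record={'id': 18, 'name': 42, 'z': 62}
  record={'id': 18, 'name': 42, 'z': 62}, result=3

Final answer: 3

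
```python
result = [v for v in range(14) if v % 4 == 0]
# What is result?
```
Trace:
  v=0
  v=1
  v=2
  v=3
  v=4
  v=5
  v=6
  v=7
  v=8
  v=9
  v=10
  v=11
  v=12
  v=13
  result=[0, 4, 8, 12]

Final answer: [0, 4, 8, 12]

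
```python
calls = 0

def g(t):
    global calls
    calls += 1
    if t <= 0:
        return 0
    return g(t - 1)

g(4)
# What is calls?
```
Call trace:
g(t=4)
  g(t=3)
    g(t=2)
      g(t=1)
        g(t=0)
        -> return 0
      -> return 0
    -> return 0
  -> return 0
-> return 0

calls is incremented once per call. g is entered once for each t = 4, 3, 2, 1, 0 (the t <= 0 call returns without recursing), i.e. 4 + 1 calls.
calls = 5

Final answer: 5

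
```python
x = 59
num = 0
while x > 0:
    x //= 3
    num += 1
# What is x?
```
Trace:
  x=59
  x=59, num=0
  x=19, num=1
  x=6, num=2
  x=2, num=3
  x=0, num=4

Final answer: 0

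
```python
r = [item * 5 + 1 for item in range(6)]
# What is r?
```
Trace:
  item=0
  item=1
  item=2
  item=3
  item=4
  item=5
  r=[1, 6, 11, 16, 21, 26]

Final answer: [1, 6, 11, 16, 21, 26]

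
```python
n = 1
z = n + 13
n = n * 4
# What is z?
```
Trace:
  n=1
  n=1, z=14
  n=4, z=14

Final answer: 14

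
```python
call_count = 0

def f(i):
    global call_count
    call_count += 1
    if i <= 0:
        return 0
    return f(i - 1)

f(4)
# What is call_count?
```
Call trace:
f(i=4)
  f(i=3)
    f(i=2)
      f(i=1)
        f(i=0)
        -> return 0
      -> return 0
    -> return 0
  -> return 0
-> return 0

call_count is incremented once per call. f is entered once for each i = 4, 3, 2, 1, 0 (the i <= 0 call returns without recursing), i.e. 4 + 1 calls.
call_count = 5

Final answer: 5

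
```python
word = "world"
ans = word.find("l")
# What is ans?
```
Trace:
  word='world'
  word='world', ans=3

Final answer: 3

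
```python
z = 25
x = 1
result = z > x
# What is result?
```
Trace:
  z=25
  z=25, x=1
  z=25, x=1, result=True

Final answer: True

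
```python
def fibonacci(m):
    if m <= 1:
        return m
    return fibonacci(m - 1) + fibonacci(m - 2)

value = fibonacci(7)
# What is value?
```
Call trace (a repeated sub-call is expanded the first time; later identical calls just restate its return value):
fibonacci(m=7)
  fibonacci(m=6)
    fibonacci(m=5)
      fibonacci(m=4)
        fibonacci(m=3)
          fibonacci(m=2)
            fibonacci(m=1)
            -> return 1
            fibonacci(m=0)
            -> return 0
          -> return 1
          fibonacci(m=1)
          -> return 1
        -> return 2
        fibonacci(m=2) -> return 1  (same call as traced above)
      -> return 3
      fibonacci(m=3) -> return 2  (same call as traced above)
    -> return 5
    fibonacci(m=4) -> return 3  (same call as traced above)
  -> return 8
  fibonacci(m=5) -> return 5  (same call as traced above)
-> return 13

Final answer: 13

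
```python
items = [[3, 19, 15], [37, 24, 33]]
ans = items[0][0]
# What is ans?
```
Trace:
  items=[[3, 19, 15], [37, 24, 33]]
  items=[[3, 19, 15], [37, 24, 33]], ans=3

Final answer: 3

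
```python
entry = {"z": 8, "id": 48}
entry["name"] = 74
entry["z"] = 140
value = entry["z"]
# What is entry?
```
Trace:
  entry={'z': 8, 'id': 48}
  entry={'z': 8, 'id': 48, 'name': 74}
  entry={'z': 140, 'id': 48, 'name': 74}
  entry={'z': 140, 'id': 48, 'name': 74}, value=140

Final answer: {'z': 140, 'id': 48, 'name': 74}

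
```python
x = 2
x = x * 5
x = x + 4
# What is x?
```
Trace:
  x=2
  x=10
  x=14

Final answer: 14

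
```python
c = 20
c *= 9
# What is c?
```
Trace:
  c=20
  c=180

Final answer: 180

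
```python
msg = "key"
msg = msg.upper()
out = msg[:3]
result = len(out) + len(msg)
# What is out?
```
Trace:
  msg='key'
  msg='KEY'
  msg='KEY', out='KEY'
  msg='KEY', out='KEY', result=6

Final answer: 'KEY'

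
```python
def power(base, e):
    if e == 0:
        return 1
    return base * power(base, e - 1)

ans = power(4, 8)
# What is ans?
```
Call trace:
power(base=4, e=8)
  power(base=4, e=7)
    power(base=4, e=6)
      power(base=4, e=5)
        power(base=4, e=4)
          power(base=4, e=3)
            power(base=4, e=2)
              power(base=4, e=1)
                power(base=4, e=0)
                -> return 1
              -> return 4
            -> return 16
          -> return 64
        -> return 256
      -> return 1024
    -> return 4096
  -> return 16384
-> return 65536

Final answer: 65536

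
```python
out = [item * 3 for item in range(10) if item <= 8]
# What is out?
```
Trace:
  item=0
  item=1
  item=2
  item=3
  item=4
  item=5
  item=6
  item=7
  item=8
  item=9
  out=[0, 3, 6, 9, 12, 15, 18, 21, 24]

Final answer: [0, 3, 6, 9, 12, 15, 18, 21, 24]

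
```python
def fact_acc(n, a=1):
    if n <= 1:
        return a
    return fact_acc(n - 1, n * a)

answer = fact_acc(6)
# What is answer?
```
Call trace:
fact_acc(n=6, a=1)
  fact_acc(n=5, a=6)
    fact_acc(n=4, a=30)
      fact_acc(n=3, a=120)
        fact_acc(n=2, a=360)
          fact_acc(n=1, a=720)
          -> return 720
        -> return 720
      -> return 720
    -> return 720
  -> return 720
-> return 720

Final answer: 720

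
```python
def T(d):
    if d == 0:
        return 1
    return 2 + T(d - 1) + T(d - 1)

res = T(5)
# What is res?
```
Call trace (a repeated sub-call is expanded the first time; later identical calls just restate its return value):
T(d=5)
  T(d=4)
    T(d=3)
      T(d=2)
        T(d=1)
          T(d=0)
          -> return 1
          T(d=0)
          -> return 1
        -> return 4
        T(d=1) -> return 4  (same call as traced above)
      -> return 10
      T(d=2) -> return 10  (same call as traced above)
    -> return 22
    T(d=3) -> return 22  (same call as traced above)
  -> return 46
  T(d=4) -> return 46  (same call as traced above)
-> return 94

Final answer: 94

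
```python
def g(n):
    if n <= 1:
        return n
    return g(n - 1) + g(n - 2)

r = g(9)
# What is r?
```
Call trace (a repeated sub-call is expanded the first time; later identical calls just restate its return value):
g(n=9)
  g(n=8)
    g(n=7)
      g(n=6)
        g(n=5)
          g(n=4)
            g(n=3)
              g(n=2)
                g(n=1)
                -> return 1
                g(n=0)
                -> return 0
              -> return 1
              g(n=1)
              -> return 1
            -> return 2
            g(n=2) -> return 1  (same call as traced above)
          -> return 3
          g(n=3) -> return 2  (same call as traced above)
        -> return 5
        g(n=4) -> return 3  (same call as traced above)
      -> return 8
      g(n=5) -> return 5  (same call as traced above)
    -> return 13
    g(n=6) -> return 8  (same call as traced above)
  -> return 21
  g(n=7) -> return 13  (same call as traced above)
-> return 34

Final answer: 34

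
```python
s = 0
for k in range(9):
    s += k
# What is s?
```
Trace:
  s=0
  s=0, k=0
  s=1, k=1
  s=3, k=2
  s=6, k=3
  s=10, k=4
  s=15, k=5
  s=21, k=6
  s=28, k=7
  s=36, k=8

Final answer: 36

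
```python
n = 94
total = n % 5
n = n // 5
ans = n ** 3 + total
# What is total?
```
Trace:
  n=94
  n=94, total=4
  n=18, total=4
  n=18, total=4, ans=5836

Final answer: 4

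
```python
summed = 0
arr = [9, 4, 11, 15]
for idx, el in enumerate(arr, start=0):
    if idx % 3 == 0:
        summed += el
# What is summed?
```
Trace:
  summed=0
  summed=9, idx=0, el=9
  summed=9, idx=1, el=4
  summed=9, idx=2, el=11
  summed=24, idx=3, el=15

Final answer: 24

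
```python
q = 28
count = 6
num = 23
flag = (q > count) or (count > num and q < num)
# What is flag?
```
Trace:
  q=28
  q=28, count=6
  q=28, count=6, num=23
  q=28, count=6, num=23, flag=True

Final answer: True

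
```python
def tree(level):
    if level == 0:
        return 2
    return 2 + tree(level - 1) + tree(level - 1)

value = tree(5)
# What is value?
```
Call trace (a repeated sub-call is expanded the first time; later identical calls just restate its return value):
tree(level=5)
  tree(level=4)
    tree(level=3)
      tree(level=2)
        tree(level=1)
          tree(level=0)
          -> return 2
          tree(level=0)
          -> return 2
        -> return 6
        tree(level=1) -> return 6  (same call as traced above)
      -> return 14
      tree(level=2) -> return 14  (same call as traced above)
    -> return 30
    tree(level=3) -> return 30  (same call as traced above)
  -> return 62
  tree(level=4) -> return 62  (same call as traced above)
-> return 126

Final answer: 126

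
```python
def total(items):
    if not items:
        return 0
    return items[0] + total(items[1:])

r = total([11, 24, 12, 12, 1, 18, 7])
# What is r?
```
Call trace:
total(items=[11, 24, 12, 12, 1, 18, 7])
  total(items=[24, 12, 12, 1, 18, 7])
    total(items=[12, 12, 1, 18, 7])
      total(items=[12, 1, 18, 7])
        total(items=[1, 18, 7])
          total(items=[18, 7])
            total(items=[7])
              total(items=[])
              -> return 0
            -> return 7
          -> return 25
        -> return 26
      -> return 38
    -> return 50
  -> return 74
-> return 85

Final answer: 85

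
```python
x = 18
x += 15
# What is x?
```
Trace:
  x=18
  x=33

Final answer: 33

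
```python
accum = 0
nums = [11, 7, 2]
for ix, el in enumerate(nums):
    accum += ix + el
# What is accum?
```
Trace:
  accum=0
  accum=11, ix=0, el=11
  accum=19, ix=1, el=7
  accum=23, ix=2, el=2

Final answer: 23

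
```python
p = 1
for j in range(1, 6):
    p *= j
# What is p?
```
Trace:
  p=1
  p=1, j=1
  p=2, j=2
  p=6, j=3
  p=24, j=4
  p=120, j=5

Final answer: 120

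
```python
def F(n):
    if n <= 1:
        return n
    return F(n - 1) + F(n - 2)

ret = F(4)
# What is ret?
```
Call trace (a repeated sub-call is expanded the first time; later identical calls just restate its return value):
F(n=4)
  F(n=3)
    F(n=2)
      F(n=1)
      -> return 1
      F(n=0)
      -> return 0
    -> return 1
    F(n=1)
    -> return 1
  -> return 2
  F(n=2) -> return 1  (same call as traced above)
-> return 3

Final answer: 3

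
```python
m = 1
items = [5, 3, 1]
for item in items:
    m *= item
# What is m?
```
Trace:
  m=1
  m=5, item=5
  m=15, item=3
  m=15, item=1

Final answer: 15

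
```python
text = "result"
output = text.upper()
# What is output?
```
Trace:
  text='result'
  text='result', output='RESULT'

Final answer: 'RESULT'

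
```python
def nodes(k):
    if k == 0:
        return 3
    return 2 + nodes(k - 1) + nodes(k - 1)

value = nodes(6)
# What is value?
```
Call trace (a repeated sub-call is expanded the first time; later identical calls just restate its return value):
nodes(k=6)
  nodes(k=5)
    nodes(k=4)
      nodes(k=3)
        nodes(k=2)
          nodes(k=1)
            nodes(k=0)
            -> return 3
            nodes(k=0)
            -> return 3
          -> return 8
          nodes(k=1) -> return 8  (same call as traced above)
        -> return 18
        nodes(k=2) -> return 18  (same call as traced above)
      -> return 38
      nodes(k=3) -> return 38  (same call as traced above)
    -> return 78
    nodes(k=4) -> return 78  (same call as traced above)
  -> return 158
  nodes(k=5) -> return 158  (same call as traced above)
-> return 318

Final answer: 318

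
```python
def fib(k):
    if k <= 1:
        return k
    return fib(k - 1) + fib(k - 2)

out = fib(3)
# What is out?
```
Call trace:
fib(k=3)
  fib(k=2)
    fib(k=1)
    -> return 1
    fib(k=0)
    -> return 0
  -> return 1
  fib(k=1)
  -> return 1
-> return 2

Final answer: 2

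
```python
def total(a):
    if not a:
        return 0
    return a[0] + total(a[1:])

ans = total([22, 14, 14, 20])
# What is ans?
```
Call trace:
total(a=[22, 14, 14, 20])
  total(a=[14, 14, 20])
    total(a=[14, 20])
      total(a=[20])
        total(a=[])
        -> return 0
      -> return 20
    -> return 34
  -> return 48
-> return 70

Final answer: 70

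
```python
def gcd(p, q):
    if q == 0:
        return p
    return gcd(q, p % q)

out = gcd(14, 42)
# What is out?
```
Call trace:
gcd(p=14, q=42)
  gcd(p=42, q=14)
    gcd(p=14, q=0)
    -> return 14
  -> return 14
-> return 14

Final answer: 14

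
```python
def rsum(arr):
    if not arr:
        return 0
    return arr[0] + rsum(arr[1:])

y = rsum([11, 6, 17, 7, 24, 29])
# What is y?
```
Call trace:
rsum(arr=[11, 6, 17, 7, 24, 29])
  rsum(arr=[6, 17, 7, 24, 29])
    rsum(arr=[17, 7, 24, 29])
      rsum(arr=[7, 24, 29])
        rsum(arr=[24, 29])
          rsum(arr=[29])
            rsum(arr=[])
            -> return 0
          -> return 29
        -> return 53
      -> return 60
    -> return 77
  -> return 83
-> return 94

Final answer: 94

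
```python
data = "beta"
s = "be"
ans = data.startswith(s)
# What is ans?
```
Trace:
  data='beta'
  data='beta', s='be'
  data='beta', s='be', ans=True

Final answer: True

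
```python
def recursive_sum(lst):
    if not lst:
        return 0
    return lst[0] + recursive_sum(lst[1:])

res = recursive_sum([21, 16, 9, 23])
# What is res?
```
Call trace:
recursive_sum(lst=[21, 16, 9, 23])
  recursive_sum(lst=[16, 9, 23])
    recursive_sum(lst=[9, 23])
      recursive_sum(lst=[23])
        recursive_sum(lst=[])
        -> return 0
      -> return 23
    -> return 32
  -> return 48
-> return 69

Final answer: 69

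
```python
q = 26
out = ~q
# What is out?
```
Trace:
  q=26
  q=26, out=-27

Final answer: -27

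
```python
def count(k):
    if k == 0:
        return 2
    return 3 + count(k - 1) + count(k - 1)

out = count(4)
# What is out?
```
Call trace (a repeated sub-call is expanded the first time; later identical calls just restate its return value):
count(k=4)
  count(k=3)
    count(k=2)
      count(k=1)
        count(k=0)
        -> return 2
        count(k=0)
        -> return 2
      -> return 7
      count(k=1) -> return 7  (same call as traced above)
    -> return 17
    count(k=2) -> return 17  (same call as traced above)
  -> return 37
  count(k=3) -> return 37  (same call as traced above)
-> return 77

Final answer: 77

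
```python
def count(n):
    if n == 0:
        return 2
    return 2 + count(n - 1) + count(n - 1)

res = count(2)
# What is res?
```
Call trace (a repeated sub-call is expanded the first time; later identical calls just restate its return value):
count(n=2)
  count(n=1)
    count(n=0)
    -> return 2
    count(n=0)
    -> return 2
  -> return 6
  count(n=1) -> return 6  (same call as traced above)
-> return 14

Final answer: 14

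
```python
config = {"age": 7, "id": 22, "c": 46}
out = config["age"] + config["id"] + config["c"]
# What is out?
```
Trace:
  config={'age': 7, 'id': 22, 'c': 46}
  config={'age': 7, 'id': 22, 'c': 46}, out=75

Final answer: 75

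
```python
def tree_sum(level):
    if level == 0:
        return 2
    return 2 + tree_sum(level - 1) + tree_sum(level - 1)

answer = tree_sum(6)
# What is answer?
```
Call trace (a repeated sub-call is expanded the first time; later identical calls just restate its return value):
tree_sum(level=6)
  tree_sum(level=5)
    tree_sum(level=4)
      tree_sum(level=3)
        tree_sum(level=2)
          tree_sum(level=1)
            tree_sum(level=0)
            -> return 2
            tree_sum(level=0)
            -> return 2
          -> return 6
          tree_sum(level=1) -> return 6  (same call as traced above)
        -> return 14
        tree_sum(level=2) -> return 14  (same call as traced above)
      -> return 30
      tree_sum(level=3) -> return 30  (same call as traced above)
    -> return 62
    tree_sum(level=4) -> return 62  (same call as traced above)
  -> return 126
  tree_sum(level=5) -> return 126  (same call as traced above)
-> return 254

Final answer: 254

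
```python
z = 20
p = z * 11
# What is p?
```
Trace:
  z=20
  z=20, p=220

Final answer: 220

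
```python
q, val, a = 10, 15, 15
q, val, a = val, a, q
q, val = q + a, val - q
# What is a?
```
Trace:
  q=10, val=15, a=15
  q=15, val=15, a=10
  q=25, val=0, a=10

Final answer: 10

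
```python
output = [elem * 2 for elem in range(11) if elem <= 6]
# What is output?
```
Trace:
  elem=0
  elem=1
  elem=2
  elem=3
  elem=4
  elem=5
  elem=6
  elem=7
  elem=8
  elem=9
  elem=10
  output=[0, 2, 4, 6, 8, 10, 12]

Final answer: [0, 2, 4, 6, 8, 10, 12]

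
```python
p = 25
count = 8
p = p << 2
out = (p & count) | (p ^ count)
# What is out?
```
Trace:
  p=25
  p=25, count=8
  p=100, count=8
  p=100, count=8, out=108

Final answer: 108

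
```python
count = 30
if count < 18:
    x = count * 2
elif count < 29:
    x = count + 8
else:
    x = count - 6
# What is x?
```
Trace:
  count=30
  count=30, x=24

Final answer: 24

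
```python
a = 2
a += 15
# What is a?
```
Trace:
  a=2
  a=17

Final answer: 17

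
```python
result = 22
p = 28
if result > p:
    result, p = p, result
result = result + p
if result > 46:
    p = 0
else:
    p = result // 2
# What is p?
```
Trace:
  result=22
  result=22, p=28
  result=22, p=28
  result=50, p=28
  result=50, p=0

Final answer: 0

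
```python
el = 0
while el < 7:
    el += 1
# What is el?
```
Trace:
  el=0
  el=1
  el=2
  el=3
  el=4
  el=5
  el=6
  el=7

Final answer: 7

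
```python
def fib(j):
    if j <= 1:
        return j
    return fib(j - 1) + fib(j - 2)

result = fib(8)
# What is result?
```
Call trace (a repeated sub-call is expanded the first time; later identical calls just restate its return value):
fib(j=8)
  fib(j=7)
    fib(j=6)
      fib(j=5)
        fib(j=4)
          fib(j=3)
            fib(j=2)
              fib(j=1)
              -> return 1
              fib(j=0)
              -> return 0
            -> return 1
            fib(j=1)
            -> return 1
          -> return 2
          fib(j=2) -> return 1  (same call as traced above)
        -> return 3
        fib(j=3) -> return 2  (same call as traced above)
      -> return 5
      fib(j=4) -> return 3  (same call as traced above)
    -> return 8
    fib(j=5) -> return 5  (same call as traced above)
  -> return 13
  fib(j=6) -> return 8  (same call as traced above)
-> return 21

Final answer: 21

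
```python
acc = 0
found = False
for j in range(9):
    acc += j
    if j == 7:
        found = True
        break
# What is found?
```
Trace:
  acc=0
  acc=0, found=False
  acc=0, found=False, j=0
  acc=1, found=False, j=1
  acc=3, found=False, j=2
  acc=6, found=False, j=3
  acc=10, found=False, j=4
  acc=15, found=False, j=5
  acc=21, found=False, j=6
  acc=28, found=True, j=7

Final answer: True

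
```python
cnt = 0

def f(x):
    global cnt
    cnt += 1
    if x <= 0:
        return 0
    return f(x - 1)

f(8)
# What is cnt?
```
Call trace:
f(x=8)
  f(x=7)
    f(x=6)
      f(x=5)
        f(x=4)
          f(x=3)
            f(x=2)
              f(x=1)
                f(x=0)
                -> return 0
              -> return 0
            -> return 0
          -> return 0
        -> return 0
      -> return 0
    -> return 0
  -> return 0
-> return 0

cnt is incremented once per call. f is entered once for each x = 8, 7, 6, 5, 4, 3, 2, 1, 0 (the x <= 0 call returns without recursing), i.e. 8 + 1 calls.
cnt = 9

Final answer: 9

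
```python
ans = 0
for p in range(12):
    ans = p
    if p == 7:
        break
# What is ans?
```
Trace:
  ans=0
  ans=0, p=0
  ans=1, p=1
  ans=2, p=2
  ans=3, p=3
  ans=4, p=4
  ans=5, p=5
  ans=6, p=6
  ans=7, p=7

Final answer: 7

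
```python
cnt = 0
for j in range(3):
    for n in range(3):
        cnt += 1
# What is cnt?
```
Trace:
  cnt=0
  cnt=1, j=0, n=0
  cnt=2, j=0, n=1
  cnt=3, j=0, n=2
  cnt=4, j=1, n=0
  cnt=5, j=1, n=1
  cnt=6, j=1, n=2
  cnt=7, j=2, n=0
  cnt=8, j=2, n=1
  cnt=9, j=2, n=2

Final answer: 9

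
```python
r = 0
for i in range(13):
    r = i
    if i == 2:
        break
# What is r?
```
Trace:
  r=0
  r=0, i=0
  r=1, i=1
  r=2, i=2

Final answer: 2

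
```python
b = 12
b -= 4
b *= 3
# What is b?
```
Trace:
  b=12
  b=8
  b=24

Final answer: 24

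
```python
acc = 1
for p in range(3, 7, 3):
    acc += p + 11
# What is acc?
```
Trace:
  acc=1
  acc=15, p=3
  acc=32, p=6

Final answer: 32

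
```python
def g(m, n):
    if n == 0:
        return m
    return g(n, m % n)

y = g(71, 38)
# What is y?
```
Call trace:
g(m=71, n=38)
  g(m=38, n=33)
    g(m=33, n=5)
      g(m=5, n=3)
        g(m=3, n=2)
          g(m=2, n=1)
            g(m=1, n=0)
            -> return 1
          -> return 1
        -> return 1
      -> return 1
    -> return 1
  -> return 1
-> return 1

Final answer: 1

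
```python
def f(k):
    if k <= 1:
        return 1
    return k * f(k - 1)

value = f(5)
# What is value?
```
Call trace:
f(k=5)
  f(k=4)
    f(k=3)
      f(k=2)
        f(k=1)
        -> return 1
      -> return 2
    -> return 6
  -> return 24
-> return 120

Final answer: 120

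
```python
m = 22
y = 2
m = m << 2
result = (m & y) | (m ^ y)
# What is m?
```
Trace:
  m=22
  m=22, y=2
  m=88, y=2
  m=88, y=2, result=90

Final answer: 88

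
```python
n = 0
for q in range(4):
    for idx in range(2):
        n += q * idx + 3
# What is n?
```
Trace:
  n=0
  n=3, q=0, idx=0
  n=6, q=0, idx=1
  n=9, q=1, idx=0
  n=13, q=1, idx=1
  n=16, q=2, idx=0
  n=21, q=2, idx=1
  n=24, q=3, idx=0
  n=30, q=3, idx=1

Final answer: 30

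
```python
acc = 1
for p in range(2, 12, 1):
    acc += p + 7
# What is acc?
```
Trace:
  acc=1
  acc=10, p=2
  acc=20, p=3
  acc=31, p=4
  acc=43, p=5
  acc=56, p=6
  acc=70, p=7
  acc=85, p=8
  acc=101, p=9
  acc=118, p=10
  acc=136, p=11

Final answer: 136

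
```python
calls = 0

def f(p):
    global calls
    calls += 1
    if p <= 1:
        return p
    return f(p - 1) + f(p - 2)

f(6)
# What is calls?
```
Call trace (a repeated sub-call is expanded the first time; later identical calls just restate its return value):
f(p=6)
  f(p=5)
    f(p=4)
      f(p=3)
        f(p=2)
          f(p=1)
          -> return 1
          f(p=0)
          -> return 0
        -> return 1
        f(p=1)
        -> return 1
      -> return 2
      f(p=2) -> return 1  (same call as traced above)
    -> return 3
    f(p=3) -> return 2  (same call as traced above)
  -> return 5
  f(p=4) -> return 3  (same call as traced above)
-> return 8

calls is incremented once per call, so count the calls in each subtree. Let C(p) = number of calls made by f(p).
C(0) = C(1) = 1 (base case, no recursion); C(p) = 1 + C(p - 1) + C(p - 2) otherwise.
C(2) = 1 + C(1) + C(0) = 1 + 1 + 1 = 3
C(3) = 1 + C(2) + C(1) = 1 + 3 + 1 = 5
C(4) = 1 + C(3) + C(2) = 1 + 5 + 3 = 9
C(5) = 1 + C(4) + C(3) = 1 + 9 + 5 = 15
C(6) = 1 + C(5) + C(4) = 1 + 15 + 9 = 25
calls = C(6) = 25

Final answer: 25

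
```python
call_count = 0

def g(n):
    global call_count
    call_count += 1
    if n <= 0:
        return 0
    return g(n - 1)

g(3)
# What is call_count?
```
Call trace:
g(n=3)
  g(n=2)
    g(n=1)
      g(n=0)
      -> return 0
    -> return 0
  -> return 0
-> return 0

call_count is incremented once per call. g is entered once for each n = 3, 2, 1, 0 (the n <= 0 call returns without recursing), i.e. 3 + 1 calls.
call_count = 4

Final answer: 4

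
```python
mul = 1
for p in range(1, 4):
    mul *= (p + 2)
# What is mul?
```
Trace:
  mul=1
  mul=3, p=1
  mul=12, p=2
  mul=60, p=3

Final answer: 60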